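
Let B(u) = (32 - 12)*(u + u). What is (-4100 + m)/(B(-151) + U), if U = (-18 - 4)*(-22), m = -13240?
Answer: 1445/463 ≈ 3.1209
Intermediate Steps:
B(u) = 40*u (B(u) = 20*(2*u) = 40*u)
U = 484 (U = -22*(-22) = 484)
(-4100 + m)/(B(-151) + U) = (-4100 - 13240)/(40*(-151) + 484) = -17340/(-6040 + 484) = -17340/(-5556) = -17340*(-1/5556) = 1445/463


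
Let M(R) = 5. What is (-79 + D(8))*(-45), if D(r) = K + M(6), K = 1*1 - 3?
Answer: 3420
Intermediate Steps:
K = -2 (K = 1 - 3 = -2)
D(r) = 3 (D(r) = -2 + 5 = 3)
(-79 + D(8))*(-45) = (-79 + 3)*(-45) = -76*(-45) = 3420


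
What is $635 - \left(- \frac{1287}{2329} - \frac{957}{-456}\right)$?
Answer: $\frac{224247753}{354008} \approx 633.45$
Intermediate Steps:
$635 - \left(- \frac{1287}{2329} - \frac{957}{-456}\right) = 635 - \left(\left(-1287\right) \frac{1}{2329} - - \frac{319}{152}\right) = 635 - \left(- \frac{1287}{2329} + \frac{319}{152}\right) = 635 - \frac{547327}{354008} = \frac{224247753}{354008}$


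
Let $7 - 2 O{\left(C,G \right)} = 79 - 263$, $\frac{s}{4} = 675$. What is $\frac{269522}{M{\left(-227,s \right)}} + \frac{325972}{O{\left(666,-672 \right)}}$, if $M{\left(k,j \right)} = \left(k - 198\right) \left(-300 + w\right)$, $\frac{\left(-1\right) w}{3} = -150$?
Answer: $\frac{20754975649}{6088125} \approx 3409.1$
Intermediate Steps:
$s = 2700$ ($s = 4 \cdot 675 = 2700$)
$w = 450$ ($w = \left(-3\right) \left(-150\right) = 450$)
$M{\left(k,j \right)} = -29700 + 150 k$ ($M{\left(k,j \right)} = \left(k - 198\right) \left(-300 + 450\right) = \left(-198 + k\right) 150 = -29700 + 150 k$)
$O{\left(C,G \right)} = \frac{191}{2}$ ($O{\left(C,G \right)} = \frac{7}{2} - \frac{79 - 263}{2} = \frac{7}{2} - -92 = \frac{7}{2} + 92 = \frac{191}{2}$)
$\frac{269522}{M{\left(-227,s \right)}} + \frac{325972}{O{\left(666,-672 \right)}} = \frac{269522}{-29700 + 150 \left(-227\right)} + \frac{325972}{\frac{191}{2}} = \frac{269522}{-29700 - 34050} + 325972 \cdot \frac{2}{191} = \frac{269522}{-63750} + \frac{651944}{191} = 269522 \left(- \frac{1}{63750}\right) + \frac{651944}{191} = - \frac{134761}{31875} + \frac{651944}{191} = \frac{20754975649}{6088125}$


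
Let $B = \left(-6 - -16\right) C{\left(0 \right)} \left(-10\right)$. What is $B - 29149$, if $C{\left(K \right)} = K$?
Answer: $-29149$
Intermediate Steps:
$B = 0$ ($B = \left(-6 - -16\right) 0 \left(-10\right) = \left(-6 + 16\right) 0 \left(-10\right) = 10 \cdot 0 \left(-10\right) = 0 \left(-10\right) = 0$)
$B - 29149 = 0 - 29149 = -29149$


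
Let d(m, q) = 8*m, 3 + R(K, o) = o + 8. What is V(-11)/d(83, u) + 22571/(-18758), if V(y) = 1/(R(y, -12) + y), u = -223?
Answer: -1625225/1350576 ≈ -1.2034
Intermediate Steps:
R(K, o) = 5 + o (R(K, o) = -3 + (o + 8) = -3 + (8 + o) = 5 + o)
V(y) = 1/(-7 + y) (V(y) = 1/((5 - 12) + y) = 1/(-7 + y))
V(-11)/d(83, u) + 22571/(-18758) = 1/((-7 - 11)*((8*83))) + 22571/(-18758) = 1/(-18*664) + 22571*(-1/18758) = -1/18*1/664 - 22571/18758 = -1/11952 - 22571/18758 = -1625225/1350576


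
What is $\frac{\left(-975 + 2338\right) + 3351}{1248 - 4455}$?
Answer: $- \frac{4714}{3207} \approx -1.4699$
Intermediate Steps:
$\frac{\left(-975 + 2338\right) + 3351}{1248 - 4455} = \frac{1363 + 3351}{1248 - 4455} = \frac{4714}{-3207} = 4714 \left(- \frac{1}{3207}\right) = - \frac{4714}{3207}$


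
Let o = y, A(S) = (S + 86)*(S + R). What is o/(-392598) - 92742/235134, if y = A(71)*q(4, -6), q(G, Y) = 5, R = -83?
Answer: -105541239/284917093 ≈ -0.37043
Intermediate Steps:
A(S) = (-83 + S)*(86 + S) (A(S) = (S + 86)*(S - 83) = (86 + S)*(-83 + S) = (-83 + S)*(86 + S))
y = -9420 (y = (-7138 + 71**2 + 3*71)*5 = (-7138 + 5041 + 213)*5 = -1884*5 = -9420)
o = -9420
o/(-392598) - 92742/235134 = -9420/(-392598) - 92742/235134 = -9420*(-1/392598) - 92742*1/235134 = 1570/65433 - 15457/39189 = -105541239/284917093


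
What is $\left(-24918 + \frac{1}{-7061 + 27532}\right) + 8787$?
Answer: $- \frac{330217700}{20471} \approx -16131.0$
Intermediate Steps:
$\left(-24918 + \frac{1}{-7061 + 27532}\right) + 8787 = \left(-24918 + \frac{1}{20471}\right) + 8787 = - \frac{510096377}{20471} + 8787 = - \frac{330217700}{20471}$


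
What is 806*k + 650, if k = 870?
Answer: 701870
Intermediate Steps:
806*k + 650 = 806*870 + 650 = 701220 + 650 = 701870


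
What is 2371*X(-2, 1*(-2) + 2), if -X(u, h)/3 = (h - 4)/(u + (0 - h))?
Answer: -14226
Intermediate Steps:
X(u, h) = -3*(-4 + h)/(u - h) (X(u, h) = -3*(h - 4)/(u + (0 - h)) = -3*(-4 + h)/(u - h))
2371*X(-2, 1*(-2) + 2) = 2371*(3*(-4 + (1*(-2) + 2))/((1*(-2) + 2) - 1*(-2))) = 2371*(3*(-4 + (-2 + 2))/((-2 + 2) + 2)) = 2371*(3*(-4 + 0)/(0 + 2)) = 2371*(3*(-4)/2) = 2371*(3*(½)*(-4)) = 2371*(-6) = -14226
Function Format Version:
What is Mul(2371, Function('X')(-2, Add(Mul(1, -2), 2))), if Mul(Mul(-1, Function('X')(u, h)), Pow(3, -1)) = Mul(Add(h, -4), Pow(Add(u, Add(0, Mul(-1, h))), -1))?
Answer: -14226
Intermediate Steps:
Function('X')(u, h) = Mul(-3, Pow(Add(u, Mul(-1, h)), -1), Add(-4, h)) (Function('X')(u, h) = Mul(-3, Mul(Add(h, -4), Pow(Add(u, Add(0, Mul(-1, h))), -1))) = Mul(-3, Mul(Add(-4, h), Pow(Add(u, Mul(-1, h)), -1))) = Mul(-3, Mul(Pow(Add(u, Mul(-1, h)), -1), Add(-4, h))) = Mul(-3, Pow(Add(u, Mul(-1, h)), -1), Add(-4, h)))
Mul(2371, Function('X')(-2, Add(Mul(1, -2), 2))) = Mul(2371, Mul(3, Pow(Add(Add(Mul(1, -2), 2), Mul(-1, -2)), -1), Add(-4, Add(Mul(1, -2), 2)))) = Mul(2371, Mul(3, Pow(Add(Add(-2, 2), 2), -1), Add(-4, Add(-2, 2)))) = Mul(2371, Mul(3, Pow(Add(0, 2), -1), Add(-4, 0))) = Mul(2371, Mul(3, Pow(2, -1), -4)) = Mul(2371, Mul(3, Rational(1, 2), -4)) = Mul(2371, -6) = -14226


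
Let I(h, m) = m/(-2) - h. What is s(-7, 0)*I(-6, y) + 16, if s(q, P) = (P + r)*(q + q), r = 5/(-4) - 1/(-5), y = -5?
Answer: 2819/20 ≈ 140.95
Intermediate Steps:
r = -21/20 (r = 5*(-¼) - 1*(-⅕) = -5/4 + ⅕ = -21/20 ≈ -1.0500)
s(q, P) = 2*q*(-21/20 + P) (s(q, P) = (P - 21/20)*(q + q) = (-21/20 + P)*(2*q) = 2*q*(-21/20 + P))
I(h, m) = -h - m/2 (I(h, m) = m*(-½) - h = -m/2 - h = -h - m/2)
s(-7, 0)*I(-6, y) + 16 = ((⅒)*(-7)*(-21 + 20*0))*(-1*(-6) - ½*(-5)) + 16 = ((⅒)*(-7)*(-21 + 0))*(6 + 5/2) + 16 = ((⅒)*(-7)*(-21))*(17/2) + 16 = (147/10)*(17/2) + 16 = 2499/20 + 16 = 2819/20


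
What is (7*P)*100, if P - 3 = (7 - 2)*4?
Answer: 16100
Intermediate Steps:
P = 23 (P = 3 + (7 - 2)*4 = 3 + 5*4 = 3 + 20 = 23)
(7*P)*100 = (7*23)*100 = 161*100 = 16100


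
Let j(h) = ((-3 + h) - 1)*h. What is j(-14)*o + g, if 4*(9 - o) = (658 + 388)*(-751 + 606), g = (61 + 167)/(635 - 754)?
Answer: 1137339654/119 ≈ 9.5575e+6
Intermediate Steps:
g = -228/119 (g = 228/(-119) = 228*(-1/119) = -228/119 ≈ -1.9160)
j(h) = h*(-4 + h) (j(h) = (-4 + h)*h = h*(-4 + h))
o = 75853/2 (o = 9 - (658 + 388)*(-751 + 606)/4 = 9 - 523*(-145)/2 = 9 - ¼*(-151670) = 9 + 75835/2 = 75853/2 ≈ 37927.)
j(-14)*o + g = -14*(-4 - 14)*(75853/2) - 228/119 = -14*(-18)*(75853/2) - 228/119 = 252*(75853/2) - 228/119 = 9557478 - 228/119 = 1137339654/119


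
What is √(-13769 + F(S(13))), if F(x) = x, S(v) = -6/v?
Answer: I*√2327039/13 ≈ 117.34*I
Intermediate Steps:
√(-13769 + F(S(13))) = √(-13769 - 6/13) = √(-179003/13) = I*√2327039/13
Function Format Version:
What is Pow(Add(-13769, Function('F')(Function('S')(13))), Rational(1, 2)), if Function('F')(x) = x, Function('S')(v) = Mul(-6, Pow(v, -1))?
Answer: Mul(Rational(1, 13), I, Pow(2327039, Rational(1, 2))) ≈ Mul(117.34, I)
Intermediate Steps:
Pow(Add(-13769, Function('F')(Function('S')(13))), Rational(1, 2)) = Pow(Add(-13769, Mul(-6, Pow(13, -1))), Rational(1, 2)) = Pow(Add(-13769, Mul(-6, Rational(1, 13))), Rational(1, 2)) = Pow(Add(-13769, Rational(-6, 13)), Rational(1, 2)) = Pow(Rational(-179003, 13), Rational(1, 2)) = Mul(Rational(1, 13), I, Pow(2327039, Rational(1, 2)))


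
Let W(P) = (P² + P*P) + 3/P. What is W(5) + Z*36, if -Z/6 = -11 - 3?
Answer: 15373/5 ≈ 3074.6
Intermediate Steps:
W(P) = 2*P² + 3/P (W(P) = (P² + P²) + 3/P = 2*P² + 3/P)
Z = 84 (Z = -6*(-11 - 3) = -6*(-14) = 84)
W(5) + Z*36 = (3 + 2*5³)/5 + 84*36 = (3 + 2*125)/5 + 3024 = (3 + 250)/5 + 3024 = (⅕)*253 + 3024 = 253/5 + 3024 = 15373/5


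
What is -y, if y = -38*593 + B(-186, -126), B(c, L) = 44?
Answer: 22490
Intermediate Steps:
y = -22490 (y = -38*593 + 44 = -22534 + 44 = -22490)
-y = -1*(-22490) = 22490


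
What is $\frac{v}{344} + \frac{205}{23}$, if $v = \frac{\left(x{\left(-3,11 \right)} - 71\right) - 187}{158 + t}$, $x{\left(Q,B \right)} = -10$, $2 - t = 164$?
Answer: $\frac{72061}{7912} \approx 9.1078$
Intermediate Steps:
$t = -162$ ($t = 2 - 164 = -162$)
$v = 67$ ($v = \frac{\left(-10 - 71\right) - 187}{158 - 162} = \frac{-81 - 187}{-4} = \left(-268\right) \left(- \frac{1}{4}\right) = 67$)
$\frac{v}{344} + \frac{205}{23} = \frac{67}{344} + \frac{205}{23} = \frac{72061}{7912}$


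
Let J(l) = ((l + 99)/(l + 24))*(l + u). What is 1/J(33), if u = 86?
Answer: 19/5236 ≈ 0.0036287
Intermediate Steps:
J(l) = (86 + l)*(99 + l)/(24 + l) (J(l) = ((l + 99)/(l + 24))*(l + 86) = ((99 + l)/(24 + l))*(86 + l) = (86 + l)*(99 + l)/(24 + l))
1/J(33) = 1/((8514 + 33² + 185*33)/(24 + 33)) = 1/((8514 + 1089 + 6105)/57) = 1/((1/57)*15708) = 1/(5236/19) = 19/5236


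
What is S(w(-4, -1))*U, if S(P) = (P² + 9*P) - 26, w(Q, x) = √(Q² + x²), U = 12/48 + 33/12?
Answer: -27 + 27*√17 ≈ 84.324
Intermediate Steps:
U = 3 (U = 12*(1/48) + 33*(1/12) = ¼ + 11/4 = 3)
S(P) = -26 + P² + 9*P
S(w(-4, -1))*U = (-26 + (√((-4)² + (-1)²))² + 9*√((-4)² + (-1)²))*3 = (-26 + (√(16 + 1))² + 9*√(16 + 1))*3 = (-26 + (√17)² + 9*√17)*3 = (-26 + 17 + 9*√17)*3 = (-9 + 9*√17)*3 = -27 + 27*√17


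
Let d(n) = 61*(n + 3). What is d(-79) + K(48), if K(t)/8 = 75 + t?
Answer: -3652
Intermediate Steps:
d(n) = 183 + 61*n (d(n) = 61*(3 + n) = 183 + 61*n)
K(t) = 600 + 8*t (K(t) = 8*(75 + t) = 600 + 8*t)
d(-79) + K(48) = (183 + 61*(-79)) + (600 + 8*48) = (183 - 4819) + (600 + 384) = -4636 + 984 = -3652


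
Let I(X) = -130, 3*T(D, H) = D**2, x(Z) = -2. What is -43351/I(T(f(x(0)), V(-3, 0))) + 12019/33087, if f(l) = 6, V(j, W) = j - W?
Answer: 1435917007/4301310 ≈ 333.83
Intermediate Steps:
T(D, H) = D**2/3
-43351/I(T(f(x(0)), V(-3, 0))) + 12019/33087 = -43351/(-130) + 12019/33087 = -43351*(-1/130) + 12019*(1/33087) = 43351/130 + 12019/33087 = 1435917007/4301310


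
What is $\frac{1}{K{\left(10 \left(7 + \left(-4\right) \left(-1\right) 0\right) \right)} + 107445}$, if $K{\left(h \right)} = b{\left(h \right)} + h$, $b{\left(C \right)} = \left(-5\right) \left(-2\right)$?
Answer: $\frac{1}{107525} \approx 9.3002 \cdot 10^{-6}$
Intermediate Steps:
$b{\left(C \right)} = 10$
$K{\left(h \right)} = 10 + h$
$\frac{1}{K{\left(10 \left(7 + \left(-4\right) \left(-1\right) 0\right) \right)} + 107445} = \frac{1}{\left(10 + 10 \left(7 + \left(-4\right) \left(-1\right) 0\right)\right) + 107445} = \frac{1}{\left(10 + 10 \left(7 + 4 \cdot 0\right)\right) + 107445} = \frac{1}{\left(10 + 10 \left(7 + 0\right)\right) + 107445} = \frac{1}{\left(10 + 10 \cdot 7\right) + 107445} = \frac{1}{\left(10 + 70\right) + 107445} = \frac{1}{80 + 107445} = \frac{1}{107525}$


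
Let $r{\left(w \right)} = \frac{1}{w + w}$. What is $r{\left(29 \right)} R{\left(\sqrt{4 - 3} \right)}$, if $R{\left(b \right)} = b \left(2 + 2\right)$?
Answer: $\frac{2}{29} \approx 0.068966$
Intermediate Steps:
$r{\left(w \right)} = \frac{1}{2 w}$
$R{\left(b \right)} = 4 b$ ($R{\left(b \right)} = b 4 = 4 b$)
$r{\left(29 \right)} R{\left(\sqrt{4 - 3} \right)} = \frac{1}{2 \cdot 29} \cdot 4 \sqrt{4 - 3} = \frac{1}{2} \cdot \frac{1}{29} \cdot 4 \sqrt{1} = \frac{4 \cdot 1}{58} = \frac{1}{58} \cdot 4 = \frac{2}{29}$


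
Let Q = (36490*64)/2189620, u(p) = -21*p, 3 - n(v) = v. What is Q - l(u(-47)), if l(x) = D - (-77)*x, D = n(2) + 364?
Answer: -8360290316/109481 ≈ -76363.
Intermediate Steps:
n(v) = 3 - v
D = 365 (D = (3 - 1*2) + 364 = (3 - 2) + 364 = 1 + 364 = 365)
l(x) = 365 + 77*x (l(x) = 365 - (-77)*x = 365 + 77*x)
Q = 116768/109481 (Q = 2335360*(1/2189620) = 116768/109481 ≈ 1.0666)
Q - l(u(-47)) = 116768/109481 - (365 + 77*(-21*(-47))) = 116768/109481 - (365 + 77*987) = 116768/109481 - (365 + 75999) = 116768/109481 - 1*76364 = 116768/109481 - 76364 = -8360290316/109481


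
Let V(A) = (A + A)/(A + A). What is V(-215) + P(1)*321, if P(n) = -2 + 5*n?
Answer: 964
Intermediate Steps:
V(A) = 1 (V(A) = (2*A)/((2*A)) = (2*A)*(1/(2*A)) = 1)
V(-215) + P(1)*321 = 1 + (-2 + 5*1)*321 = 1 + (-2 + 5)*321 = 1 + 3*321 = 1 + 963 = 964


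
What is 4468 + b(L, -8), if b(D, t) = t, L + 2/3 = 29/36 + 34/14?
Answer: 4460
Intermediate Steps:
L = 647/252 (L = -⅔ + (29/36 + 34/14) = -⅔ + (29*(1/36) + 34*(1/14)) = -⅔ + (29/36 + 17/7) = -⅔ + 815/252 = 647/252 ≈ 2.5675)
4468 + b(L, -8) = 4468 - 8 = 4460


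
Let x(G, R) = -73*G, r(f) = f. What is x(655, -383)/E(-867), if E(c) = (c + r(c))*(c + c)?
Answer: -47815/3006756 ≈ -0.015903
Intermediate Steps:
E(c) = 4*c² (E(c) = (c + c)*(c + c) = (2*c)*(2*c) = 4*c²)
x(655, -383)/E(-867) = (-73*655)/((4*(-867)²)) = -47815/(4*751689) = -47815/3006756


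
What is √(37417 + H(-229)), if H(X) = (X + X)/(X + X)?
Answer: √37418 ≈ 193.44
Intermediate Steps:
H(X) = 1 (H(X) = (2*X)/((2*X)) = (2*X)*(1/(2*X)) = 1)
√(37417 + H(-229)) = √(37417 + 1) = √37418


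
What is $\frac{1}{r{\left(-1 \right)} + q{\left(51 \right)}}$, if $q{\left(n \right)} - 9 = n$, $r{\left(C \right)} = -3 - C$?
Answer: $\frac{1}{58} \approx 0.017241$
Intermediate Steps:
$q{\left(n \right)} = 9 + n$
$\frac{1}{r{\left(-1 \right)} + q{\left(51 \right)}} = \frac{1}{\left(-3 - -1\right) + \left(9 + 51\right)} = \frac{1}{\left(-3 + 1\right) + 60} = \frac{1}{-2 + 60} = \frac{1}{58}$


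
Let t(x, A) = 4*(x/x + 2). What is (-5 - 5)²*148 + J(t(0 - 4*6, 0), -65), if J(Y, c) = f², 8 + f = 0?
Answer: 14864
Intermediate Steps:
f = -8 (f = -8 + 0 = -8)
t(x, A) = 12 (t(x, A) = 4*(1 + 2) = 4*3 = 12)
J(Y, c) = 64 (J(Y, c) = (-8)² = 64)
(-5 - 5)²*148 + J(t(0 - 4*6, 0), -65) = (-5 - 5)²*148 + 64 = (-10)²*148 + 64 = 100*148 + 64 = 14800 + 64 = 14864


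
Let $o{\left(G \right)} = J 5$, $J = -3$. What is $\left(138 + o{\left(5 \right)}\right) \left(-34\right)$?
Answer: $-4182$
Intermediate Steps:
$o{\left(G \right)} = -15$ ($o{\left(G \right)} = \left(-3\right) 5 = -15$)
$\left(138 + o{\left(5 \right)}\right) \left(-34\right) = \left(138 - 15\right) \left(-34\right) = 123 \left(-34\right) = -4182$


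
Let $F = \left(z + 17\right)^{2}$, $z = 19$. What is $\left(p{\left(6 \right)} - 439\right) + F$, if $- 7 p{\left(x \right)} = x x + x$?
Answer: $851$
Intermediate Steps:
$F = 1296$ ($F = \left(19 + 17\right)^{2} = 36^{2} = 1296$)
$p{\left(x \right)} = - \frac{x}{7} - \frac{x^{2}}{7}$ ($p{\left(x \right)} = - \frac{x x + x}{7} = - \frac{x^{2} + x}{7} = - \frac{x + x^{2}}{7} = - \frac{x}{7} - \frac{x^{2}}{7}$)
$\left(p{\left(6 \right)} - 439\right) + F = \left(\left(- \frac{1}{7}\right) 6 \left(1 + 6\right) - 439\right) + 1296 = \left(\left(- \frac{1}{7}\right) 6 \cdot 7 - 439\right) + 1296 = \left(-6 - 439\right) + 1296 = -445 + 1296 = 851$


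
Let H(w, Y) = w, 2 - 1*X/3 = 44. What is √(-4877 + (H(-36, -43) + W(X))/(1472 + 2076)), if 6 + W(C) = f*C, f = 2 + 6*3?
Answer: I*√15350562146/1774 ≈ 69.841*I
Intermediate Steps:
X = -126 (X = 6 - 3*44 = 6 - 132 = -126)
f = 20 (f = 2 + 18 = 20)
W(C) = -6 + 20*C
√(-4877 + (H(-36, -43) + W(X))/(1472 + 2076)) = √(-4877 + (-36 + (-6 + 20*(-126)))/(1472 + 2076)) = √(-4877 + (-36 + (-6 - 2520))/3548) = √(-4877 + (-36 - 2526)*(1/3548)) = √(-4877 - 2562*1/3548) = √(-4877 - 1281/1774) = √(-8653079/1774) = I*√15350562146/1774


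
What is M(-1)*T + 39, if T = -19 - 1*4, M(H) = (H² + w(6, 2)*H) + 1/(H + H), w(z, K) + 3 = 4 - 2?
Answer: 9/2 ≈ 4.5000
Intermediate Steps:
w(z, K) = -1 (w(z, K) = -3 + (4 - 2) = -3 + 2 = -1)
M(H) = H² + 1/(2*H) - H (M(H) = (H² - H) + 1/(H + H) = (H² - H) + 1/(2*H) = H² + 1/(2*H) - H)
T = -23 (T = -19 - 4 = -23)
M(-1)*T + 39 = ((-1)² + (½)/(-1) - 1*(-1))*(-23) + 39 = (1 + (½)*(-1) + 1)*(-23) + 39 = (1 - ½ + 1)*(-23) + 39 = (3/2)*(-23) + 39 = -69/2 + 39 = 9/2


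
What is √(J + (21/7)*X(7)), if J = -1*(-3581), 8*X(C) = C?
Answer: √57338/4 ≈ 59.863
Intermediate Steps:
X(C) = C/8
J = 3581
√(J + (21/7)*X(7)) = √(3581 + (21/7)*((⅛)*7)) = √(3581 + (21*(⅐))*(7/8)) = √(3581 + 3*(7/8)) = √(3581 + 21/8) = √(28669/8) = √57338/4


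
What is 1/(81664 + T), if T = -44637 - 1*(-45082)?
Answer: 1/82109 ≈ 1.2179e-5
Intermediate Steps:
T = 445 (T = -44637 + 45082 = 445)
1/(81664 + T) = 1/(81664 + 445) = 1/82109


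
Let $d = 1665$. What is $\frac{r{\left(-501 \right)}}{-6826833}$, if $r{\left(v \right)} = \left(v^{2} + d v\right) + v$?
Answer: $\frac{194555}{2275611} \approx 0.085496$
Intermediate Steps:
$r{\left(v \right)} = v^{2} + 1666 v$ ($r{\left(v \right)} = \left(v^{2} + 1665 v\right) + v = v^{2} + 1666 v$)
$\frac{r{\left(-501 \right)}}{-6826833} = \frac{\left(-501\right) \left(1666 - 501\right)}{-6826833} = \left(-501\right) 1165 \left(- \frac{1}{6826833}\right) = \left(-583665\right) \left(- \frac{1}{6826833}\right) = \frac{194555}{2275611}$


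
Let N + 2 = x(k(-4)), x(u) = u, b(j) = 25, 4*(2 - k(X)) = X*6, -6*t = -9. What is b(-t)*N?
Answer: 150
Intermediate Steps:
t = 3/2 (t = -⅙*(-9) = 3/2 ≈ 1.5000)
k(X) = 2 - 3*X/2 (k(X) = 2 - X*6/4 = 2 - 3*X/2)
N = 6 (N = -2 + (2 - 3/2*(-4)) = -2 + (2 + 6) = -2 + 8 = 6)
b(-t)*N = 25*6 = 150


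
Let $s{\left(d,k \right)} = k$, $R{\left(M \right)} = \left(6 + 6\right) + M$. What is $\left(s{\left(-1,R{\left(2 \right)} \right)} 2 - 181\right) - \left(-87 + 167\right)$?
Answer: $-233$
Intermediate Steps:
$R{\left(M \right)} = 12 + M$
$\left(s{\left(-1,R{\left(2 \right)} \right)} 2 - 181\right) - \left(-87 + 167\right) = \left(\left(12 + 2\right) 2 - 181\right) - \left(-87 + 167\right) = \left(14 \cdot 2 - 181\right) - 80 = \left(28 - 181\right) - 80 = -153 - 80 = -233$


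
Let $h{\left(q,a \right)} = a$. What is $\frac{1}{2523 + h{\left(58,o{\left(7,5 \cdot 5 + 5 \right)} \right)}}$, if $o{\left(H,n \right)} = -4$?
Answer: $\frac{1}{2519} \approx 0.00039698$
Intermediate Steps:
$\frac{1}{2523 + h{\left(58,o{\left(7,5 \cdot 5 + 5 \right)} \right)}} = \frac{1}{2523 - 4} = \frac{1}{2519}$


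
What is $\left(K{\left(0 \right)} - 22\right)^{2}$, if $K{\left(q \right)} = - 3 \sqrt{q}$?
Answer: $484$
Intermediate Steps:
$\left(K{\left(0 \right)} - 22\right)^{2} = \left(- 3 \sqrt{0} - 22\right)^{2} = \left(\left(-3\right) 0 - 22\right)^{2} = \left(0 - 22\right)^{2} = \left(-22\right)^{2} = 484$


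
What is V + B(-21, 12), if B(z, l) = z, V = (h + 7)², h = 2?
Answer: 60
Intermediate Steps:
V = 81 (V = (2 + 7)² = 9² = 81)
V + B(-21, 12) = 81 - 21 = 60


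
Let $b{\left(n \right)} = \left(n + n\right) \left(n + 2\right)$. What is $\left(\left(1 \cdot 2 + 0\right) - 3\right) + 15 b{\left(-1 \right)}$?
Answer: $-31$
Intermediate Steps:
$b{\left(n \right)} = 2 n \left(2 + n\right)$
$\left(\left(1 \cdot 2 + 0\right) - 3\right) + 15 b{\left(-1 \right)} = \left(\left(1 \cdot 2 + 0\right) - 3\right) + 15 \cdot 2 \left(-1\right) \left(2 - 1\right) = \left(\left(2 + 0\right) - 3\right) + 15 \cdot 2 \left(-1\right) 1 = \left(2 - 3\right) + 15 \left(-2\right) = -1 - 30 = -31$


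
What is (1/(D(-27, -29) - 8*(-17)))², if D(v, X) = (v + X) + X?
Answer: 1/2601 ≈ 0.00038447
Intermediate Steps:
D(v, X) = v + 2*X (D(v, X) = (X + v) + X = v + 2*X)
(1/(D(-27, -29) - 8*(-17)))² = (1/((-27 + 2*(-29)) - 8*(-17)))² = (1/((-27 - 58) + 136))² = (1/(-85 + 136))² = (1/51)² = 1/2601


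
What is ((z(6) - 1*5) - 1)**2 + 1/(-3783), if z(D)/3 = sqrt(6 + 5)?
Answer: 510704/3783 - 36*sqrt(11) ≈ 15.601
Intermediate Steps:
z(D) = 3*sqrt(11) (z(D) = 3*sqrt(6 + 5) = 3*sqrt(11))
((z(6) - 1*5) - 1)**2 + 1/(-3783) = ((3*sqrt(11) - 1*5) - 1)**2 + 1/(-3783) = ((3*sqrt(11) - 5) - 1)**2 - 1/3783 = ((-5 + 3*sqrt(11)) - 1)**2 - 1/3783 = (-6 + 3*sqrt(11))**2 - 1/3783 = -1/3783 + (-6 + 3*sqrt(11))**2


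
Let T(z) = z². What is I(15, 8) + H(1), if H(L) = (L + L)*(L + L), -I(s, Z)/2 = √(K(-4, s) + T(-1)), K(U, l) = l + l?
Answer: 4 - 2*√31 ≈ -7.1355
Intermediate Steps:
K(U, l) = 2*l
I(s, Z) = -2*√(1 + 2*s) (I(s, Z) = -2*√(2*s + (-1)²) = -2*√(2*s + 1) = -2*√(1 + 2*s))
H(L) = 4*L² (H(L) = (2*L)*(2*L) = 4*L²)
I(15, 8) + H(1) = -2*√(1 + 2*15) + 4*1² = -2*√(1 + 30) + 4*1 = -2*√31 + 4 = 4 - 2*√31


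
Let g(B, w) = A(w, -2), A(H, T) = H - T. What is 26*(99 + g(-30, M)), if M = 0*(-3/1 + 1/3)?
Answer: 2626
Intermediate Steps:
M = 0 (M = 0*(-3*1 + 1*(⅓)) = 0*(-3 + ⅓) = 0*(-8/3) = 0)
g(B, w) = 2 + w (g(B, w) = w - 1*(-2) = w + 2 = 2 + w)
26*(99 + g(-30, M)) = 26*(99 + (2 + 0)) = 26*(99 + 2) = 26*101 = 2626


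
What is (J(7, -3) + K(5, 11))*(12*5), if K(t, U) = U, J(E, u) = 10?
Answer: 1260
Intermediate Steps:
(J(7, -3) + K(5, 11))*(12*5) = (10 + 11)*(12*5) = 21*60 = 1260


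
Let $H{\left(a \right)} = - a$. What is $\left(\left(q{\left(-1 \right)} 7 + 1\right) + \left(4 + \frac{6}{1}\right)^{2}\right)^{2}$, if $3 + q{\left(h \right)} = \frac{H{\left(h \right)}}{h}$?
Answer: $5329$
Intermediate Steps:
$q{\left(h \right)} = -4$ ($q{\left(h \right)} = -3 + \frac{\left(-1\right) h}{h} = -3 - 1 = -4$)
$\left(\left(q{\left(-1 \right)} 7 + 1\right) + \left(4 + \frac{6}{1}\right)^{2}\right)^{2} = \left(\left(\left(-4\right) 7 + 1\right) + \left(4 + \frac{6}{1}\right)^{2}\right)^{2} = \left(\left(-28 + 1\right) + \left(4 + 6 \cdot 1\right)^{2}\right)^{2} = \left(-27 + \left(4 + 6\right)^{2}\right)^{2} = \left(-27 + 10^{2}\right)^{2} = \left(-27 + 100\right)^{2} = 73^{2} = 5329$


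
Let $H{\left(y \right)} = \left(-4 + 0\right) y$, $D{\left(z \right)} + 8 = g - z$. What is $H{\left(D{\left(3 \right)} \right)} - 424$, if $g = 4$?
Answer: $-396$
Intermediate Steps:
$D{\left(z \right)} = -4 - z$ ($D{\left(z \right)} = -8 - \left(-4 + z\right) = -4 - z$)
$H{\left(y \right)} = - 4 y$
$H{\left(D{\left(3 \right)} \right)} - 424 = - 4 \left(-4 - 3\right) - 424 = \left(-4\right) \left(-7\right) - 424 = 28 - 424 = -396$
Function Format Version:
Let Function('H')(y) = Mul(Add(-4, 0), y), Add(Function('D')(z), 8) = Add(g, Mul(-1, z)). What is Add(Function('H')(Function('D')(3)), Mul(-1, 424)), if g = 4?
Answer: -396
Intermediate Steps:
Function('D')(z) = Add(-4, Mul(-1, z)) (Function('D')(z) = Add(-8, Add(4, Mul(-1, z))) = Add(-4, Mul(-1, z)))
Function('H')(y) = Mul(-4, y)
Add(Function('H')(Function('D')(3)), Mul(-1, 424)) = Add(Mul(-4, Add(-4, Mul(-1, 3))), Mul(-1, 424)) = Add(Mul(-4, Add(-4, -3)), -424) = Add(Mul(-4, -7), -424) = Add(28, -424) = -396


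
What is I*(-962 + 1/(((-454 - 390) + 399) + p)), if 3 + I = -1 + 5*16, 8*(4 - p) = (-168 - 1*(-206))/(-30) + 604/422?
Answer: -816417381112/11166641 ≈ -73112.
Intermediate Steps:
p = 100759/25320 (p = 4 - ((-168 - 1*(-206))/(-30) + 604/422)/8 = 4 - ((-168 + 206)*(-1/30) + 604*(1/422))/8 = 4 - (38*(-1/30) + 302/211)/8 = 4 - (-19/15 + 302/211)/8 = 4 - 1/8*521/3165 = 4 - 521/25320 = 100759/25320 ≈ 3.9794)
I = 76 (I = -3 + (-1 + 5*16) = -3 + (-1 + 80) = -3 + 79 = 76)
I*(-962 + 1/(((-454 - 390) + 399) + p)) = 76*(-962 + 1/(((-454 - 390) + 399) + 100759/25320)) = 76*(-962 + 1/((-844 + 399) + 100759/25320)) = 76*(-962 + 1/(-445 + 100759/25320)) = 76*(-962 + 1/(-11166641/25320)) = 76*(-962 - 25320/11166641) = 76*(-10742333962/11166641) = -816417381112/11166641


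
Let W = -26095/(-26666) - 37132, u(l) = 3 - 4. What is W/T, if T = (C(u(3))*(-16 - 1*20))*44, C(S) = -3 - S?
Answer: -90012347/7679808 ≈ -11.721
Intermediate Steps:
u(l) = -1
T = 3168 (T = ((-3 - 1*(-1))*(-16 - 1*20))*44 = ((-3 + 1)*(-16 - 20))*44 = -2*(-36)*44 = 72*44 = 3168)
W = -990135817/26666 (W = -26095*(-1/26666) - 37132 = 26095/26666 - 37132 = -990135817/26666 ≈ -37131.)
W/T = -990135817/26666/3168 = -990135817/26666*1/3168 = -90012347/7679808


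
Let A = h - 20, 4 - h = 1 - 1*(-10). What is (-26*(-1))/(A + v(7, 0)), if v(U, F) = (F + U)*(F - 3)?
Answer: -13/24 ≈ -0.54167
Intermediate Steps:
h = -7 (h = 4 - (1 - 1*(-10)) = 4 - (1 + 10) = 4 - 1*11 = 4 - 11 = -7)
v(U, F) = (-3 + F)*(F + U) (v(U, F) = (F + U)*(-3 + F) = (-3 + F)*(F + U))
A = -27 (A = -7 - 20 = -27)
(-26*(-1))/(A + v(7, 0)) = (-26*(-1))/(-27 + (0**2 - 3*0 - 3*7 + 0*7)) = 26/(-27 + (0 + 0 - 21 + 0)) = 26/(-27 - 21) = 26/(-48) = 26*(-1/48) = -13/24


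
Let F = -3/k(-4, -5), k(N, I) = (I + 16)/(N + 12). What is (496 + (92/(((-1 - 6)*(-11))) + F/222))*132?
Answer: 16997760/259 ≈ 65628.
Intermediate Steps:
k(N, I) = (16 + I)/(12 + N)
F = -24/11 (F = -3*(12 - 4)/(16 - 5) = -3/(11/8) = -3/((1/8)*11) = -3/11/8 = -3*8/11 = -24/11 ≈ -2.1818)
(496 + (92/(((-1 - 6)*(-11))) + F/222))*132 = (496 + (92/(((-1 - 6)*(-11))) - 24/11/222))*132 = (496 + (92/((-7*(-11))) - 24/11*1/222))*132 = (496 + (92/77 - 4/407))*132 = (496 + 3376/2849)*132 = (1416480/2849)*132 = 16997760/259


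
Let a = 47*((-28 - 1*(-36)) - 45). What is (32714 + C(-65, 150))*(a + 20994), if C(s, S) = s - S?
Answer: 625768245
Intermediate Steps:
a = -1739 (a = 47*((-28 + 36) - 45) = 47*(8 - 45) = 47*(-37) = -1739)
(32714 + C(-65, 150))*(a + 20994) = (32714 + (-65 - 1*150))*(-1739 + 20994) = (32714 + (-65 - 150))*19255 = (32714 - 215)*19255 = 32499*19255 = 625768245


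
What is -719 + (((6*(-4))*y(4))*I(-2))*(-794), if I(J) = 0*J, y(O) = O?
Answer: -719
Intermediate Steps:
I(J) = 0
-719 + (((6*(-4))*y(4))*I(-2))*(-794) = -719 + (((6*(-4))*4)*0)*(-794) = -719 + (-24*4*0)*(-794) = -719 - 96*0*(-794) = -719 + 0*(-794) = -719 + 0 = -719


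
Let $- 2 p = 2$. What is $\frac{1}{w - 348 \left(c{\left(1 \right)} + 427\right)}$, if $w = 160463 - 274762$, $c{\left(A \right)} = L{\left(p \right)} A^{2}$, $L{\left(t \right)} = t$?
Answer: $- \frac{1}{262547} \approx -3.8088 \cdot 10^{-6}$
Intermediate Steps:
$p = -1$ ($p = \left(- \frac{1}{2}\right) 2 = -1$)
$c{\left(A \right)} = - A^{2}$
$w = -114299$ ($w = 160463 - 274762 = -114299$)
$\frac{1}{w - 348 \left(c{\left(1 \right)} + 427\right)} = \frac{1}{-114299 - 348 \left(- 1^{2} + 427\right)} = \frac{1}{-114299 - 348 \left(\left(-1\right) 1 + 427\right)} = \frac{1}{-114299 - 348 \left(-1 + 427\right)} = \frac{1}{-114299 - 148248} = \frac{1}{-262547} = - \frac{1}{262547}$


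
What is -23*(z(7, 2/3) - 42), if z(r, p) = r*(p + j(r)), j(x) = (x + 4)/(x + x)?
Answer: 4393/6 ≈ 732.17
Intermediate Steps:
j(x) = (4 + x)/(2*x) (j(x) = (4 + x)/((2*x)) = (4 + x)*(1/(2*x)) = (4 + x)/(2*x))
z(r, p) = r*(p + (4 + r)/(2*r))
-23*(z(7, 2/3) - 42) = -23*((2 + (½)*7 + (2/3)*7) - 42) = -23*((2 + 7/2 + (2*(⅓))*7) - 42) = -23*((2 + 7/2 + (⅔)*7) - 42) = -23*((2 + 7/2 + 14/3) - 42) = -23*(61/6 - 42) = -23*(-191/6) = 4393/6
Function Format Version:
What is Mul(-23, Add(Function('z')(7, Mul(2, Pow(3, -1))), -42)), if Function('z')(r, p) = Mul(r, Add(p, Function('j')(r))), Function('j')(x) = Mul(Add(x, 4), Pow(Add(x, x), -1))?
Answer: Rational(4393, 6) ≈ 732.17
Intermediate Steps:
Function('j')(x) = Mul(Rational(1, 2), Pow(x, -1), Add(4, x)) (Function('j')(x) = Mul(Add(4, x), Pow(Mul(2, x), -1)) = Mul(Add(4, x), Mul(Rational(1, 2), Pow(x, -1))) = Mul(Rational(1, 2), Pow(x, -1), Add(4, x)))
Function('z')(r, p) = Mul(r, Add(p, Mul(Rational(1, 2), Pow(r, -1), Add(4, r))))
Mul(-23, Add(Function('z')(7, Mul(2, Pow(3, -1))), -42)) = Mul(-23, Add(Add(2, Mul(Rational(1, 2), 7), Mul(Mul(2, Pow(3, -1)), 7)), -42)) = Mul(-23, Add(Add(2, Rational(7, 2), Mul(Mul(2, Rational(1, 3)), 7)), -42)) = Mul(-23, Add(Add(2, Rational(7, 2), Mul(Rational(2, 3), 7)), -42)) = Mul(-23, Add(Add(2, Rational(7, 2), Rational(14, 3)), -42)) = Mul(-23, Add(Rational(61, 6), -42)) = Mul(-23, Rational(-191, 6)) = Rational(4393, 6)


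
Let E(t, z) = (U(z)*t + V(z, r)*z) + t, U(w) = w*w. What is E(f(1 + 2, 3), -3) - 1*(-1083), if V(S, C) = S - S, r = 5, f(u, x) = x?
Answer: 1113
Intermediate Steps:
U(w) = w²
V(S, C) = 0
E(t, z) = t + t*z² (E(t, z) = (z²*t + 0*z) + t = (t*z² + 0) + t = t*z² + t = t + t*z²)
E(f(1 + 2, 3), -3) - 1*(-1083) = 3*(1 + (-3)²) - 1*(-1083) = 3*(1 + 9) + 1083 = 3*10 + 1083 = 30 + 1083 = 1113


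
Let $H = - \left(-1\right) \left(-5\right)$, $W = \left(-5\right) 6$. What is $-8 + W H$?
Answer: $142$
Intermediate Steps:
$W = -30$
$H = -5$ ($H = \left(-1\right) 5 = -5$)
$-8 + W H = -8 - -150 = -8 + 150 = 142$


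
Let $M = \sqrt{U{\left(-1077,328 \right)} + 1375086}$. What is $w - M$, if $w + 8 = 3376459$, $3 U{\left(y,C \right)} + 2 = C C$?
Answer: $3376451 - \frac{2 \sqrt{3174630}}{3} \approx 3.3753 \cdot 10^{6}$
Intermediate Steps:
$U{\left(y,C \right)} = - \frac{2}{3} + \frac{C^{2}}{3}$ ($U{\left(y,C \right)} = - \frac{2}{3} + \frac{C C}{3} = - \frac{2}{3} + \frac{C^{2}}{3}$)
$w = 3376451$ ($w = -8 + 3376459 = 3376451$)
$M = \frac{2 \sqrt{3174630}}{3}$ ($M = \sqrt{\left(- \frac{2}{3} + \frac{328^{2}}{3}\right) + 1375086} = \sqrt{\left(- \frac{2}{3} + \frac{1}{3} \cdot 107584\right) + 1375086} = \sqrt{\left(- \frac{2}{3} + \frac{107584}{3}\right) + 1375086} = \sqrt{\frac{107582}{3} + 1375086} = \sqrt{\frac{4232840}{3}} = \frac{2 \sqrt{3174630}}{3} \approx 1187.8$)
$w - M = 3376451 - \frac{2 \sqrt{3174630}}{3}$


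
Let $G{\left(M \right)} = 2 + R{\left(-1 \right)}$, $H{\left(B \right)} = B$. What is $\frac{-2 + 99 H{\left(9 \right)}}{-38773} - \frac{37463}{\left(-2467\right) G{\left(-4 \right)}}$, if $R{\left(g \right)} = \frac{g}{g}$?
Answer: $\frac{206567630}{40994139} \approx 5.039$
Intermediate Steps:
$R{\left(g \right)} = 1$
$G{\left(M \right)} = 3$ ($G{\left(M \right)} = 2 + 1 = 3$)
$\frac{-2 + 99 H{\left(9 \right)}}{-38773} - \frac{37463}{\left(-2467\right) G{\left(-4 \right)}} = \frac{-2 + 99 \cdot 9}{-38773} - \frac{37463}{\left(-2467\right) 3} = \left(-2 + 891\right) \left(- \frac{1}{38773}\right) - \frac{37463}{-7401} = 889 \left(- \frac{1}{38773}\right) - - \frac{37463}{7401} = - \frac{127}{5539} + \frac{37463}{7401} = \frac{206567630}{40994139}$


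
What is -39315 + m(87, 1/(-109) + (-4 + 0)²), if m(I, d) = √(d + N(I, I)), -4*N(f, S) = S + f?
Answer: -39315 + I*√1307346/218 ≈ -39315.0 + 5.2449*I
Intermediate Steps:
N(f, S) = -S/4 - f/4 (N(f, S) = -(S + f)/4 = -S/4 - f/4)
m(I, d) = √(d - I/2) (m(I, d) = √(d + (-I/4 - I/4)) = √(d - I/2))
-39315 + m(87, 1/(-109) + (-4 + 0)²) = -39315 + √(-2*87 + 4*(1/(-109) + (-4 + 0)²))/2 = -39315 + √(-174 + 4*(-1/109 + (-4)²))/2 = -39315 + √(-174 + 4*(-1/109 + 16))/2 = -39315 + √(-174 + 4*(1743/109))/2 = -39315 + √(-174 + 6972/109)/2 = -39315 + √(-11994/109)/2 = -39315 + (I*√1307346/109)/2 = -39315 + I*√1307346/218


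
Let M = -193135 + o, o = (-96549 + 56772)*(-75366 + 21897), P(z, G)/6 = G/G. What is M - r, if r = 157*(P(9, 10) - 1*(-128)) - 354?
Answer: 2126622594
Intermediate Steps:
P(z, G) = 6 (P(z, G) = 6*(G/G) = 6*1 = 6)
o = 2126836413 (o = -39777*(-53469) = 2126836413)
r = 20684 (r = 157*(6 - 1*(-128)) - 354 = 157*(6 + 128) - 354 = 157*134 - 354 = 21038 - 354 = 20684)
M = 2126643278 (M = -193135 + 2126836413 = 2126643278)
M - r = 2126643278 - 1*20684 = 2126643278 - 20684 = 2126622594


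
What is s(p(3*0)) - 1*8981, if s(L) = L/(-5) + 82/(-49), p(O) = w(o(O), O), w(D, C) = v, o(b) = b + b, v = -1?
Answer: -2200706/245 ≈ -8982.5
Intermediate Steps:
o(b) = 2*b
w(D, C) = -1
p(O) = -1
s(L) = -82/49 - L/5 (s(L) = L*(-⅕) + 82*(-1/49) = -L/5 - 82/49 = -82/49 - L/5)
s(p(3*0)) - 1*8981 = (-82/49 - ⅕*(-1)) - 1*8981 = (-82/49 + ⅕) - 8981 = -361/245 - 8981 = -2200706/245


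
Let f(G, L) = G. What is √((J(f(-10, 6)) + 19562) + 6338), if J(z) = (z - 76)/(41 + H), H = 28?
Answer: √123303966/69 ≈ 160.93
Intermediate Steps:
J(z) = -76/69 + z/69 (J(z) = (z - 76)/(41 + 28) = (-76 + z)/69 = (-76 + z)*(1/69) = -76/69 + z/69)
√((J(f(-10, 6)) + 19562) + 6338) = √(((-76/69 + (1/69)*(-10)) + 19562) + 6338) = √(((-76/69 - 10/69) + 19562) + 6338) = √((-86/69 + 19562) + 6338) = √(1349692/69 + 6338) = √(1787014/69) = √123303966/69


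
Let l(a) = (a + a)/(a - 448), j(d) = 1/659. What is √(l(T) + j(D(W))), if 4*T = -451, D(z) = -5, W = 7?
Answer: √881946700557/1478137 ≈ 0.63534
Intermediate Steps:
j(d) = 1/659
T = -451/4 (T = (¼)*(-451) = -451/4 ≈ -112.75)
l(a) = 2*a/(-448 + a) (l(a) = (2*a)/(-448 + a) = 2*a/(-448 + a))
√(l(T) + j(D(W))) = √(2*(-451/4)/(-448 - 451/4) + 1/659) = √(2*(-451/4)/(-2243/4) + 1/659) = √(2*(-451/4)*(-4/2243) + 1/659) = √(902/2243 + 1/659) = √(596661/1478137) = √881946700557/1478137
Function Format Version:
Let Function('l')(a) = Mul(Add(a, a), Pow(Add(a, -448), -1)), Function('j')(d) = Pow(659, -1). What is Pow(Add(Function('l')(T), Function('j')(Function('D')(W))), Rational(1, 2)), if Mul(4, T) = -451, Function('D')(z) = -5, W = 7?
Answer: Mul(Rational(1, 1478137), Pow(881946700557, Rational(1, 2))) ≈ 0.63534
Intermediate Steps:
Function('j')(d) = Rational(1, 659)
T = Rational(-451, 4) (T = Mul(Rational(1, 4), -451) = Rational(-451, 4) ≈ -112.75)
Function('l')(a) = Mul(2, a, Pow(Add(-448, a), -1)) (Function('l')(a) = Mul(Mul(2, a), Pow(Add(-448, a), -1)) = Mul(2, a, Pow(Add(-448, a), -1)))
Pow(Add(Function('l')(T), Function('j')(Function('D')(W))), Rational(1, 2)) = Pow(Add(Mul(2, Rational(-451, 4), Pow(Add(-448, Rational(-451, 4)), -1)), Rational(1, 659)), Rational(1, 2)) = Pow(Add(Mul(2, Rational(-451, 4), Pow(Rational(-2243, 4), -1)), Rational(1, 659)), Rational(1, 2)) = Pow(Add(Mul(2, Rational(-451, 4), Rational(-4, 2243)), Rational(1, 659)), Rational(1, 2)) = Pow(Add(Rational(902, 2243), Rational(1, 659)), Rational(1, 2)) = Pow(Rational(596661, 1478137), Rational(1, 2)) = Mul(Rational(1, 1478137), Pow(881946700557, Rational(1, 2)))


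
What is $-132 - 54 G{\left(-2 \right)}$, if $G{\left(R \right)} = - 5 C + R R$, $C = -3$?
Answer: $-1158$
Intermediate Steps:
$G{\left(R \right)} = 15 + R^{2}$ ($G{\left(R \right)} = \left(-5\right) \left(-3\right) + R R = 15 + R^{2}$)
$-132 - 54 G{\left(-2 \right)} = -132 - 54 \left(15 + \left(-2\right)^{2}\right) = -132 - 54 \left(15 + 4\right) = -132 - 1026 = -1158$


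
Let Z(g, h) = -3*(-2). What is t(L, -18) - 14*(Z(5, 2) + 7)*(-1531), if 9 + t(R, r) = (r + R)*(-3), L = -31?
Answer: 278780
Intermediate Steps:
Z(g, h) = 6
t(R, r) = -9 - 3*R - 3*r (t(R, r) = -9 + (r + R)*(-3) = -9 + (R + r)*(-3) = -9 + (-3*R - 3*r) = -9 - 3*R - 3*r)
t(L, -18) - 14*(Z(5, 2) + 7)*(-1531) = (-9 - 3*(-31) - 3*(-18)) - 14*(6 + 7)*(-1531) = (-9 + 93 + 54) - 14*13*(-1531) = 138 - 182*(-1531) = 138 + 278642 = 278780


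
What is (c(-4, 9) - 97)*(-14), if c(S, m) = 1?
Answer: 1344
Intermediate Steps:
(c(-4, 9) - 97)*(-14) = (1 - 97)*(-14) = -96*(-14) = 1344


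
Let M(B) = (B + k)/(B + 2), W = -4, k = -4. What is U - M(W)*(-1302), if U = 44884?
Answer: 50092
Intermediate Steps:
M(B) = (-4 + B)/(2 + B) (M(B) = (B - 4)/(B + 2) = (-4 + B)/(2 + B))
U - M(W)*(-1302) = 44884 - (-4 - 4)/(2 - 4)*(-1302) = 44884 - -8/(-2)*(-1302) = 44884 - (-½*(-8))*(-1302) = 44884 - 4*(-1302) = 44884 - 1*(-5208) = 44884 + 5208 = 50092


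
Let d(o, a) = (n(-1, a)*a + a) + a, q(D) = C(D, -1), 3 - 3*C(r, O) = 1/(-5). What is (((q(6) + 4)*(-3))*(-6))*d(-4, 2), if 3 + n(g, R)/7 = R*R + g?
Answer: 1824/5 ≈ 364.80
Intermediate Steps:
C(r, O) = 16/15 (C(r, O) = 1 - 1/3/(-5) = 1 - 1/3*(-1/5) = 1 + 1/15 = 16/15)
q(D) = 16/15
n(g, R) = -21 + 7*g + 7*R**2 (n(g, R) = -21 + 7*(R*R + g) = -21 + 7*(R**2 + g) = -21 + 7*(g + R**2) = -21 + (7*g + 7*R**2) = -21 + 7*g + 7*R**2)
d(o, a) = 2*a + a*(-28 + 7*a**2) (d(o, a) = ((-21 + 7*(-1) + 7*a**2)*a + a) + a = ((-21 - 7 + 7*a**2)*a + a) + a = ((-28 + 7*a**2)*a + a) + a = (a*(-28 + 7*a**2) + a) + a = (a + a*(-28 + 7*a**2)) + a = 2*a + a*(-28 + 7*a**2))
(((q(6) + 4)*(-3))*(-6))*d(-4, 2) = (((16/15 + 4)*(-3))*(-6))*(2*(-26 + 7*2**2)) = (((76/15)*(-3))*(-6))*(2*(-26 + 7*4)) = (-76/5*(-6))*(2*(-26 + 28)) = 456*(2*2)/5 = (456/5)*4 = 1824/5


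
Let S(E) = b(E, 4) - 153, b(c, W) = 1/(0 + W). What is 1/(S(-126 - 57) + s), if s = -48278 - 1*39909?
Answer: -4/353359 ≈ -1.1320e-5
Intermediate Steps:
s = -88187 (s = -48278 - 39909 = -88187)
b(c, W) = 1/W
S(E) = -611/4 (S(E) = 1/4 - 153 = -611/4)
1/(S(-126 - 57) + s) = 1/(-611/4 - 88187) = 1/(-353359/4) = -4/353359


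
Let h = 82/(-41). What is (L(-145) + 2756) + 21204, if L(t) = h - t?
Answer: 24103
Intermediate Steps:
h = -2 (h = 82*(-1/41) = -2)
L(t) = -2 - t
(L(-145) + 2756) + 21204 = ((-2 - 1*(-145)) + 2756) + 21204 = ((-2 + 145) + 2756) + 21204 = (143 + 2756) + 21204 = 2899 + 21204 = 24103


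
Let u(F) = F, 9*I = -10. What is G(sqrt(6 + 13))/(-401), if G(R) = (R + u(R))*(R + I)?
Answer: -38/401 + 20*sqrt(19)/3609 ≈ -0.070607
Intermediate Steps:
I = -10/9 (I = (1/9)*(-10) = -10/9 ≈ -1.1111)
G(R) = 2*R*(-10/9 + R) (G(R) = (R + R)*(R - 10/9) = (2*R)*(-10/9 + R) = 2*R*(-10/9 + R))
G(sqrt(6 + 13))/(-401) = (2*sqrt(6 + 13)*(-10 + 9*sqrt(6 + 13))/9)/(-401) = (2*sqrt(19)*(-10 + 9*sqrt(19))/9)*(-1/401) = -2*sqrt(19)*(-10 + 9*sqrt(19))/3609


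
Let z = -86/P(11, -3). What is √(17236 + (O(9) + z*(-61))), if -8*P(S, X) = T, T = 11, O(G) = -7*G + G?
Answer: √1617374/11 ≈ 115.61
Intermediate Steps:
O(G) = -6*G
P(S, X) = -11/8 (P(S, X) = -⅛*11 = -11/8)
z = 688/11 (z = -86/(-11/8) = -86*(-8/11) = 688/11 ≈ 62.545)
√(17236 + (O(9) + z*(-61))) = √(17236 + (-6*9 + (688/11)*(-61))) = √(17236 + (-54 - 41968/11)) = √(17236 - 42562/11) = √(147034/11) = √1617374/11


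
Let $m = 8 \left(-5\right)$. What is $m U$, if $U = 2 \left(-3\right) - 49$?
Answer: $2200$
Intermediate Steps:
$U = -55$ ($U = -6 - 49 = -55$)
$m = -40$
$m U = \left(-40\right) \left(-55\right) = 2200$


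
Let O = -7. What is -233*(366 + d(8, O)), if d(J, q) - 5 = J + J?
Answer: -90171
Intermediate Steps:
d(J, q) = 5 + 2*J (d(J, q) = 5 + (J + J) = 5 + 2*J)
-233*(366 + d(8, O)) = -233*(366 + (5 + 2*8)) = -233*(366 + (5 + 16)) = -233*(366 + 21) = -233*387 = -90171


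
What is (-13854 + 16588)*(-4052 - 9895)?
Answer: -38131098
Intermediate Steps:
(-13854 + 16588)*(-4052 - 9895) = 2734*(-13947) = -38131098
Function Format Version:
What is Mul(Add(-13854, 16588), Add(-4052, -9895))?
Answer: -38131098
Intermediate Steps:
Mul(Add(-13854, 16588), Add(-4052, -9895)) = Mul(2734, -13947) = -38131098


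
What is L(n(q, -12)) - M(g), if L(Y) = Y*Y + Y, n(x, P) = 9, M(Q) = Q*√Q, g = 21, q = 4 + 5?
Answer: 90 - 21*√21 ≈ -6.2341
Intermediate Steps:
q = 9
M(Q) = Q^(3/2)
L(Y) = Y + Y² (L(Y) = Y² + Y = Y + Y²)
L(n(q, -12)) - M(g) = 9*(1 + 9) - 21^(3/2) = 9*10 - 21*√21 = 90 - 21*√21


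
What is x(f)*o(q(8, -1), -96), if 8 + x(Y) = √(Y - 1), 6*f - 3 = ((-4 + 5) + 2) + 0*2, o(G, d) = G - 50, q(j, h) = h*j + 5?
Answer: 424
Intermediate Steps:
q(j, h) = 5 + h*j
o(G, d) = -50 + G
f = 1 (f = ½ + (((-4 + 5) + 2) + 0*2)/6 = ½ + ((1 + 2) + 0)/6 = ½ + (3 + 0)/6 = ½ + (⅙)*3 = ½ + ½ = 1)
x(Y) = -8 + √(-1 + Y) (x(Y) = -8 + √(Y - 1) = -8 + √(-1 + Y))
x(f)*o(q(8, -1), -96) = (-8 + √(-1 + 1))*(-50 + (5 - 1*8)) = (-8 + √0)*(-50 + (5 - 8)) = (-8 + 0)*(-50 - 3) = -8*(-53) = 424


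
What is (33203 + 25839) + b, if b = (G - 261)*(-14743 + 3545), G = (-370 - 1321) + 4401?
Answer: -27364860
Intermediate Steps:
G = 2710 (G = -1691 + 4401 = 2710)
b = -27423902 (b = (2710 - 261)*(-14743 + 3545) = 2449*(-11198) = -27423902)
(33203 + 25839) + b = (33203 + 25839) - 27423902 = 59042 - 27423902 = -27364860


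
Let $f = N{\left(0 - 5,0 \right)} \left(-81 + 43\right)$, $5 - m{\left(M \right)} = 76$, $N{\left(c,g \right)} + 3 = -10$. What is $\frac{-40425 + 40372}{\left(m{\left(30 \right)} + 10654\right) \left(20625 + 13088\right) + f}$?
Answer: $- \frac{53}{356785173} \approx -1.4855 \cdot 10^{-7}$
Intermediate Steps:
$N{\left(c,g \right)} = -13$ ($N{\left(c,g \right)} = -3 - 10 = -13$)
$m{\left(M \right)} = -71$ ($m{\left(M \right)} = 5 - 76 = -71$)
$f = 494$ ($f = - 13 \left(-81 + 43\right) = \left(-13\right) \left(-38\right) = 494$)
$\frac{-40425 + 40372}{\left(m{\left(30 \right)} + 10654\right) \left(20625 + 13088\right) + f} = \frac{-40425 + 40372}{\left(-71 + 10654\right) \left(20625 + 13088\right) + 494} = - \frac{53}{10583 \cdot 33713 + 494} = - \frac{53}{356784679 + 494} = - \frac{53}{356785173}$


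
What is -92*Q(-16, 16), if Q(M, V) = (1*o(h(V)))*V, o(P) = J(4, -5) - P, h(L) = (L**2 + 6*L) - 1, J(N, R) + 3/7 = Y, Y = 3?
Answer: 3590208/7 ≈ 5.1289e+5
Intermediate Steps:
J(N, R) = 18/7 (J(N, R) = -3/7 + 3 = 18/7)
h(L) = -1 + L**2 + 6*L
o(P) = 18/7 - P
Q(M, V) = V*(25/7 - V**2 - 6*V) (Q(M, V) = (1*(18/7 - (-1 + V**2 + 6*V)))*V = (1*(18/7 + (1 - V**2 - 6*V)))*V = (1*(25/7 - V**2 - 6*V))*V = (25/7 - V**2 - 6*V)*V = V*(25/7 - V**2 - 6*V))
-92*Q(-16, 16) = -92*16*(25 - 42*16 - 7*16**2)/7 = -92*16*(25 - 672 - 7*256)/7 = -92*16*(25 - 672 - 1792)/7 = -92*16*(-2439)/7 = -92*(-39024/7) = 3590208/7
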